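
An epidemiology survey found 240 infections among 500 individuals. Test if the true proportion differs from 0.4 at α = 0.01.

p̂ = 0.48, p₀ = 0.4. z = (p̂ - p₀)/√(p₀(1-p₀)/n) = 3.651. Critical: ±2.576. Reject H₀.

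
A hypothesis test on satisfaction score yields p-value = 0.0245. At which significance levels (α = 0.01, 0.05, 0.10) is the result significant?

p = 0.0245. Significant at: α = 0.05, 0.1.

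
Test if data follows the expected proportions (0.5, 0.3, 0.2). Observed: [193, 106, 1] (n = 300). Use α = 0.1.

Expected: [150.0, 90.0, 60.0]. χ² = 73.188. df = 2, critical = 4.605. Reject H₀.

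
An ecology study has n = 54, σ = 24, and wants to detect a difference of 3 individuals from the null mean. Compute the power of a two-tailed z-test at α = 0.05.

SE = σ/√n = 24/√54 = 3.266. Non-centrality λ = d/SE = 3/3.266 = 0.919. Power ≈ Φ(λ - z_{α/2}) = Φ(0.919 - 1.96) = Φ(-1.041) = 0.149.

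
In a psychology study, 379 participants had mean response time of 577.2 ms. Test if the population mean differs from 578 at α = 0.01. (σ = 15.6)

z = (x̄ - μ₀)/(σ/√n) = (577.2 - 578)/(15.6/√379) = -0.998. Critical value: ±2.576. Since |-0.998| ≤ 2.576, Fail to reject H₀.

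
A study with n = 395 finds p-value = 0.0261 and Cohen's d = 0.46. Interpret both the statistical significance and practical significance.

Statistically significant (p = 0.0261 < 0.05). Cohen's d = 0.46 indicates a small effect size. Both statistical and practical significance should be considered.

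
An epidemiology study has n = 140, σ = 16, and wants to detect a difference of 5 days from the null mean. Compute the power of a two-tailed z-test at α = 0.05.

SE = σ/√n = 16/√140 = 1.352. Non-centrality λ = d/SE = 5/1.352 = 3.698. Power ≈ Φ(λ - z_{α/2}) = Φ(3.698 - 1.96) = Φ(1.738) = 0.959.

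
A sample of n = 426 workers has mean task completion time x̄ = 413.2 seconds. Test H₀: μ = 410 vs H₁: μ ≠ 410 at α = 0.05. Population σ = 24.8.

z = (x̄ - μ₀)/(σ/√n) = (413.2 - 410)/(24.8/√426) = 2.663. Critical value: ±1.96. Since |2.663| > 1.96, Reject H₀.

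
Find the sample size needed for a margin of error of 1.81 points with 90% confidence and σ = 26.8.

n = (z*σ/E)² = (1.645×26.8/1.81)² = 593.3 → n = 594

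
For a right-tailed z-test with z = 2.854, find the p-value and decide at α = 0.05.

p = P(Z > 2.854) = 1 - Φ(2.854) ≈ 0.0022. Since p < 0.05, reject H₀ (significant) at α = 0.05.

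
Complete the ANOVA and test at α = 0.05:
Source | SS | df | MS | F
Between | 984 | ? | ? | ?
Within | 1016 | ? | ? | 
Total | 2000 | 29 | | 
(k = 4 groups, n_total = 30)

df_between = 3, df_within = 26. MS_between = 328.0, MS_within = 39.08. F = 8.394, F_crit ≈ 2.975. Reject H₀.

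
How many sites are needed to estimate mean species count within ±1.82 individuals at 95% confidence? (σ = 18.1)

n = (z*σ/E)² = (1.96×18.1/1.82)² = 380.0 → n = 380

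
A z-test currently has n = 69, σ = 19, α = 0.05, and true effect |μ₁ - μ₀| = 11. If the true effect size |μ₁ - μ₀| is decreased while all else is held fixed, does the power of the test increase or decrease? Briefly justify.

Power decreases: a smaller true effect decreases the non-centrality λ = |μ₁ - μ₀|/(σ/√n).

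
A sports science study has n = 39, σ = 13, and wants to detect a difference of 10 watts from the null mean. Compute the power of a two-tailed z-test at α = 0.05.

SE = σ/√n = 13/√39 = 2.082. Non-centrality λ = d/SE = 10/2.082 = 4.804. Power ≈ Φ(λ - z_{α/2}) = Φ(4.804 - 1.96) = Φ(2.844) = 0.998.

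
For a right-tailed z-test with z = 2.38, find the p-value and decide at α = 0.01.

p = P(Z > 2.38) = 1 - Φ(2.38) ≈ 0.0087. Since p < 0.01, reject H₀ (significant) at α = 0.01.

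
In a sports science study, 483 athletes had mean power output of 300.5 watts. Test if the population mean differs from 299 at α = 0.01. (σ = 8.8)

z = (x̄ - μ₀)/(σ/√n) = (300.5 - 299)/(8.8/√483) = 3.746. Critical value: ±2.576. Since |3.746| > 2.576, Reject H₀.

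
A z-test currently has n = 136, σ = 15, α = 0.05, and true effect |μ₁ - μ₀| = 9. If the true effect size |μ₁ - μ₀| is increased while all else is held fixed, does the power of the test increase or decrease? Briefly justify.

Power increases: a larger true effect increases the non-centrality λ = |μ₁ - μ₀|/(σ/√n).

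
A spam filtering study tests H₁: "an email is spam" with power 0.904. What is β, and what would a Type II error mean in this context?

β = 1 - power = 1 - 0.904 = 0.096. A Type II error is failing to reject H₀ when H₀ is false (false negative) — here, failing to conclude that an email is spam when in fact it is true. Consequence: a spam email lands in the inbox.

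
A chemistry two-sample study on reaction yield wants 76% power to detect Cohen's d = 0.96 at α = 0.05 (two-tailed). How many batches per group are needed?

z_{α/2} = 1.96, z_β = Φ⁻¹(0.76) = 0.706. For large effect (d = 0.96): n per group = 2(z_{α/2} + z_β)²/d² = 2(1.96 + 0.706)²/0.96² = 15.4 → 16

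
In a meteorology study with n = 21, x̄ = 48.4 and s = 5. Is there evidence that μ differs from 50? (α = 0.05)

t = (x̄ - μ₀)/(s/√n) = (48.4 - 50)/(5/√21) = -1.466. df = 20, critical t = ±2.086. Fail to reject H₀.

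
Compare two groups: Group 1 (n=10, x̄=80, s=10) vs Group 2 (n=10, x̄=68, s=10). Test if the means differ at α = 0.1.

Pooled sp = 10.0. t = 2.683, df = 18. Critical t = ±1.734. Reject H₀.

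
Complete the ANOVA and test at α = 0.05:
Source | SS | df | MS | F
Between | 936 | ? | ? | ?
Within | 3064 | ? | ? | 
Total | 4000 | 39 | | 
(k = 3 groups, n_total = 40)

df_between = 2, df_within = 37. MS_between = 468.0, MS_within = 82.81. F = 5.651, F_crit ≈ 3.252. Reject H₀.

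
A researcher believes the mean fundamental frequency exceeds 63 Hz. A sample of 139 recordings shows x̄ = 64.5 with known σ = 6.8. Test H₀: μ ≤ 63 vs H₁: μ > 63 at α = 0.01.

z = 2.601. Critical value: 2.33. Reject H₀.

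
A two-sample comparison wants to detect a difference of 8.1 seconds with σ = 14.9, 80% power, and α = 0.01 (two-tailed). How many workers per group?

n per group = 2(z_α/2 + z_β)²σ²/d² = 2×(2.576 + 0.84)²×14.9²/8.1² = 79.0 → n = 79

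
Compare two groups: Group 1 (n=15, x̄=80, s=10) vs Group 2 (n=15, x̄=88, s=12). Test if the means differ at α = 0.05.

Pooled sp = 11.05. t = -1.984, df = 28. Critical t = ±2.048. Fail to reject H₀.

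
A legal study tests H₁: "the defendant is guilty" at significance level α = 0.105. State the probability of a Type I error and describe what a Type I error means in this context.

P(Type I error) = α = 0.105. A Type I error is rejecting H₀ when H₀ is actually true (false positive) — here, concluding that the defendant is guilty when in fact this is not the case. Consequence: convicting an innocent person.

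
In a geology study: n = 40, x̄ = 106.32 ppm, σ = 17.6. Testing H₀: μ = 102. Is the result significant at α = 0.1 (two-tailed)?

z = (106.32 - 102)/(17.6/√40) = 1.552. Since |z| ≤ 1.645, not significant at α = 0.1.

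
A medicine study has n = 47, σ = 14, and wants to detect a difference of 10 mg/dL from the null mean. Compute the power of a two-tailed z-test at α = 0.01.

SE = σ/√n = 14/√47 = 2.042. Non-centrality λ = d/SE = 10/2.042 = 4.897. Power ≈ Φ(λ - z_{α/2}) = Φ(4.897 - 2.576) = Φ(2.321) = 0.99.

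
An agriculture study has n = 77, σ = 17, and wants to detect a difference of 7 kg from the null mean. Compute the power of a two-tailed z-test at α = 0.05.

SE = σ/√n = 17/√77 = 1.937. Non-centrality λ = d/SE = 7/1.937 = 3.613. Power ≈ Φ(λ - z_{α/2}) = Φ(3.613 - 1.96) = Φ(1.653) = 0.951.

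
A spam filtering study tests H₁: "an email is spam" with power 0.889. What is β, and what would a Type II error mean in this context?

β = 1 - power = 1 - 0.889 = 0.111. A Type II error is failing to reject H₀ when H₀ is false (false negative) — here, failing to conclude that an email is spam when in fact it is true. Consequence: a spam email lands in the inbox.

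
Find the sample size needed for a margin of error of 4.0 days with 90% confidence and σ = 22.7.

n = (z*σ/E)² = (1.645×22.7/4.0)² = 87.1 → n = 88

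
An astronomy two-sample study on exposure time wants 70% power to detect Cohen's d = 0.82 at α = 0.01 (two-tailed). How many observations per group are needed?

z_{α/2} = 2.576, z_β = Φ⁻¹(0.7) = 0.524. For large effect (d = 0.82): n per group = 2(z_{α/2} + z_β)²/d² = 2(2.576 + 0.524)²/0.82² = 28.6 → 29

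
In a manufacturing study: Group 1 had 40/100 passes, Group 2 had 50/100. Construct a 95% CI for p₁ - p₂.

p̂₁ = 0.4, p̂₂ = 0.5. Difference = -0.1. CI = (-0.237, 0.037)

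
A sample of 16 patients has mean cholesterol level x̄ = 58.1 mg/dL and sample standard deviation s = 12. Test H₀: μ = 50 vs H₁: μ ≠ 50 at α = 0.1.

t = (x̄ - μ₀)/(s/√n) = (58.1 - 50)/(12/√16) = 2.7. df = 15, critical t = ±1.753. Reject H₀.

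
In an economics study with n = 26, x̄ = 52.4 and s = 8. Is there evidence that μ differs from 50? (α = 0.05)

t = (x̄ - μ₀)/(s/√n) = (52.4 - 50)/(8/√26) = 1.53. df = 25, critical t = ±2.06. Fail to reject H₀.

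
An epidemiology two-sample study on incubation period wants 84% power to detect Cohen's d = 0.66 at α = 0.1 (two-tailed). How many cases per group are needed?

z_{α/2} = 1.645, z_β = Φ⁻¹(0.84) = 0.994. For medium effect (d = 0.66): n per group = 2(z_{α/2} + z_β)²/d² = 2(1.645 + 0.994)²/0.66² = 32.0 → 32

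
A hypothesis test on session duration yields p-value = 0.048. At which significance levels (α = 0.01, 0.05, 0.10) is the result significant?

p = 0.048. Significant at: α = 0.05, 0.1.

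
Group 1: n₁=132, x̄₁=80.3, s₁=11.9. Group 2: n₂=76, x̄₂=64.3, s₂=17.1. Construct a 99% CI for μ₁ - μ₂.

Difference = 16.0. SE = √(11.9²/132 + 17.1²/76) = 2.218. CI = (10.29, 21.71)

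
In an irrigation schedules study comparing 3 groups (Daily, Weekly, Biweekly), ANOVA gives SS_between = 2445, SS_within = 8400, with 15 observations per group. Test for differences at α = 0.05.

df_between = 2, df_within = 42. F = MS_between/MS_within = 1222.5/200.0 = 6.112. F_crit ≈ 3.22. Reject H₀. At least one mean differs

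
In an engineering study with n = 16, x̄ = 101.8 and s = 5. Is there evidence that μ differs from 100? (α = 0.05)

t = (x̄ - μ₀)/(s/√n) = (101.8 - 100)/(5/√16) = 1.44. df = 15, critical t = ±2.131. Fail to reject H₀.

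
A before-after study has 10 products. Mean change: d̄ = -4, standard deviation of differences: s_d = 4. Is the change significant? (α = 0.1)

t = d̄/(s_d/√n) = -4/(4/√10) = -3.162. df = 9, critical t = ±1.833. Reject H₀.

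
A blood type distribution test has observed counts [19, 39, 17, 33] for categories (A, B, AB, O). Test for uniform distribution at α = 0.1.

Expected = 27 each. χ² = Σ(O-E)²/E = 12.741. df = 3, critical value = 6.251. Reject H₀.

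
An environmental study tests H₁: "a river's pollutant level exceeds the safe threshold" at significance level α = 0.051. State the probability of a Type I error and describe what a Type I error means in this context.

P(Type I error) = α = 0.051. A Type I error is rejecting H₀ when H₀ is actually true (false positive) — here, concluding that a river's pollutant level exceeds the safe threshold when in fact this is not the case. Consequence: shutting down a compliant factory unnecessarily.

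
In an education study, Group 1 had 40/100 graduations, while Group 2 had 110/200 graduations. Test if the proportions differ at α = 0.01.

p̂₁ = 0.4, p̂₂ = 0.55, pooled p̂ = 0.5. z = -2.449. Critical: ±2.576. Fail to reject H₀.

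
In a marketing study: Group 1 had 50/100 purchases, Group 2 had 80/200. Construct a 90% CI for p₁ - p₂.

p̂₁ = 0.5, p̂₂ = 0.4. Difference = 0.1. CI = (-0.0, 0.2)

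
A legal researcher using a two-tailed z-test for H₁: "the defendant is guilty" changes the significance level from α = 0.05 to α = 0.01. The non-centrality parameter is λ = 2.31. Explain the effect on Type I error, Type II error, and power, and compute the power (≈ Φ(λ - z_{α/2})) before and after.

Decreasing α from 0.05 to 0.01:
• Type I error rate decreases (α is the Type I rate by definition).
• Critical value moves from z_{α/2} = 1.96 to 2.576, so power = Φ(λ - z_{α/2}) goes from Φ(2.31 - 1.96) = 0.637 to Φ(2.31 - 2.576) = 0.395.
• Type II error rate β = 1 - power therefore increases (0.363 → 0.605).
Appropriate when false positives are costly — here, convicting an innocent person.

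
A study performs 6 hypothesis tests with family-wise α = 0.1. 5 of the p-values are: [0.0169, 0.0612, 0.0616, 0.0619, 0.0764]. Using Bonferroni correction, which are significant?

Bonferroni α = 0.1/6 = 0.01667. None of the given p-values are significant.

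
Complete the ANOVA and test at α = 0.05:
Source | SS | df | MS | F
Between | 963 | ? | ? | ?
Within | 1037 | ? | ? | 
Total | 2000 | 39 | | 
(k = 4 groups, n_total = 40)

df_between = 3, df_within = 36. MS_between = 321.0, MS_within = 28.81. F = 11.144, F_crit ≈ 2.866. Reject H₀.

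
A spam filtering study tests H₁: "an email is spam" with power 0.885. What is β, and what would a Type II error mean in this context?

β = 1 - power = 1 - 0.885 = 0.115. A Type II error is failing to reject H₀ when H₀ is false (false negative) — here, failing to conclude that an email is spam when in fact it is true. Consequence: a spam email lands in the inbox.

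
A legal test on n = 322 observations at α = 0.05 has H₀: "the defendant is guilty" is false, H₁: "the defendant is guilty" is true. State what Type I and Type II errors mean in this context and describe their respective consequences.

Type I (false positive): concluding that the defendant is guilty when it is not — convicting an innocent person. Type II (false negative): failing to conclude that the defendant is guilty when it is — acquitting a guilty person. Which is costlier depends on domain priorities and is a judgement call rather than a statistical fact.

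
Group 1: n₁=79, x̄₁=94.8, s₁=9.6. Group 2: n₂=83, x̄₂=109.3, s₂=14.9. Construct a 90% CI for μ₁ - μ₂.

Difference = -14.5. SE = √(9.6²/79 + 14.9²/83) = 1.96. CI = (-17.72, -11.28)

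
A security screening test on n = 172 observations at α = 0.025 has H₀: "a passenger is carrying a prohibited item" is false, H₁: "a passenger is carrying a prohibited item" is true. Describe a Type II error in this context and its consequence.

Type II error: failing to reject H₀ when it is false — concluding that a passenger is carrying a prohibited item is not supported when in fact it is. Consequence: letting a prohibited item through — security breach.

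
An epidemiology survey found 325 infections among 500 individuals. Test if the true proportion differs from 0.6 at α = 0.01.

p̂ = 0.65, p₀ = 0.6. z = (p̂ - p₀)/√(p₀(1-p₀)/n) = 2.282. Critical: ±2.576. Fail to reject H₀.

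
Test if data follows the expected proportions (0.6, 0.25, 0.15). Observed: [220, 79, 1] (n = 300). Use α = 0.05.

Expected: [180.0, 75.0, 45.0]. χ² = 52.124. df = 2, critical = 5.991. Reject H₀.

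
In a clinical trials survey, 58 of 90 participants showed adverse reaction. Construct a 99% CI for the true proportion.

p̂ = 0.644. CI = p̂ ± z*√(p̂(1-p̂)/n) = (0.514, 0.774)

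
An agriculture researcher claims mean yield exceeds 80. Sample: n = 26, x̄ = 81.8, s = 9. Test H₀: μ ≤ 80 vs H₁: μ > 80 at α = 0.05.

t = (81.8 - 80)/(9/√26) = 1.02, df = 25. Critical t = 1.708. Fail to reject H₀.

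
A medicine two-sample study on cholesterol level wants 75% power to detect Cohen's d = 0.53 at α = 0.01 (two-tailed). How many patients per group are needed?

z_{α/2} = 2.576, z_β = Φ⁻¹(0.75) = 0.674. For medium effect (d = 0.53): n per group = 2(z_{α/2} + z_β)²/d² = 2(2.576 + 0.674)²/0.53² = 75.2 → 76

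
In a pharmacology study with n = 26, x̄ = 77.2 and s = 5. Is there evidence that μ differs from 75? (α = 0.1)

t = (x̄ - μ₀)/(s/√n) = (77.2 - 75)/(5/√26) = 2.244. df = 25, critical t = ±1.708. Reject H₀.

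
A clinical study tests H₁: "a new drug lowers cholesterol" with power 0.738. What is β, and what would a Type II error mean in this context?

β = 1 - power = 1 - 0.738 = 0.262. A Type II error is failing to reject H₀ when H₀ is false (false negative) — here, failing to conclude that a new drug lowers cholesterol when in fact it is true. Consequence: shelving an effective drug — patients miss out on a treatment that would have helped.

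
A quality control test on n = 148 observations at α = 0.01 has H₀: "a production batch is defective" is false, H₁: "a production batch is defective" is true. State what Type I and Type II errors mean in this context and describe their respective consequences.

Type I (false positive): concluding that a production batch is defective when it is not — scrapping a good batch — wasted material and cost for no reason. Type II (false negative): failing to conclude that a production batch is defective when it is — shipping a defective batch — faulty products reach customers. Which is costlier depends on domain priorities and is a judgement call rather than a statistical fact.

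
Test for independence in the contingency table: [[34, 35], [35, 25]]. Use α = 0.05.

χ² = 1.058. df = 1, critical = 3.841. Fail to reject H₀. No evidence of dependence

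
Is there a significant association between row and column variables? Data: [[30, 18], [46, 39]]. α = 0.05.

χ² = 0.88. df = 1, critical = 3.841. Fail to reject H₀. No evidence of dependence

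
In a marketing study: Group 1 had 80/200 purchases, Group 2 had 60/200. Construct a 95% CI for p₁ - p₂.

p̂₁ = 0.4, p̂₂ = 0.3. Difference = 0.1. CI = (0.007, 0.193)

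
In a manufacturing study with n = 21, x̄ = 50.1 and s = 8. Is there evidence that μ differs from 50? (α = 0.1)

t = (x̄ - μ₀)/(s/√n) = (50.1 - 50)/(8/√21) = 0.057. df = 20, critical t = ±1.725. Fail to reject H₀.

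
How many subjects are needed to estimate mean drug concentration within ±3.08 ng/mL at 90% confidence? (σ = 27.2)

n = (z*σ/E)² = (1.645×27.2/3.08)² = 211.04 → n = 212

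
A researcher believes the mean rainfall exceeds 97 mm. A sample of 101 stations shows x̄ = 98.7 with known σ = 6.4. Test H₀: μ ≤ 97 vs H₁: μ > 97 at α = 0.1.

z = 2.669. Critical value: 1.28. Reject H₀.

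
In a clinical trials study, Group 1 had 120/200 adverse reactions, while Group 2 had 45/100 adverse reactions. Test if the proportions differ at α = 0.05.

p̂₁ = 0.6, p̂₂ = 0.45, pooled p̂ = 0.55. z = 2.462. Critical: ±1.96. Reject H₀.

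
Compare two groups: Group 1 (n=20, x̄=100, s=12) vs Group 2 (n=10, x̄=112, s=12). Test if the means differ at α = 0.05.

Pooled sp = 12.0. t = -2.582, df = 28. Critical t = ±2.048. Reject H₀.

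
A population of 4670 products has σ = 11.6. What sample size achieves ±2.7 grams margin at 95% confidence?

Without FPC: n₀ = (1.96×11.6/2.7)² = 70.909. With FPC: n = n₀N/(n₀+N-1) = 69.9 → n = 70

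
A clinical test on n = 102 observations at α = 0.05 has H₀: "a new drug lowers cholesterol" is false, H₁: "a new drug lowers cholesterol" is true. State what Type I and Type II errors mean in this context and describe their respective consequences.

Type I (false positive): concluding that a new drug lowers cholesterol when it is not — approving an ineffective drug — patients take a useless medication and may skip effective alternatives. Type II (false negative): failing to conclude that a new drug lowers cholesterol when it is — shelving an effective drug — patients miss out on a treatment that would have helped. Which is costlier depends on domain priorities and is a judgement call rather than a statistical fact.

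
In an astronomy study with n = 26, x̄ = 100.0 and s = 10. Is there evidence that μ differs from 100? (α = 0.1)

t = (x̄ - μ₀)/(s/√n) = (100.0 - 100)/(10/√26) = 0.0. df = 25, critical t = ±1.708. Fail to reject H₀.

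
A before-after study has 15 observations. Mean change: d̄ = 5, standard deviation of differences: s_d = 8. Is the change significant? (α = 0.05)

t = d̄/(s_d/√n) = 5/(8/√15) = 2.421. df = 14, critical t = ±2.145. Reject H₀.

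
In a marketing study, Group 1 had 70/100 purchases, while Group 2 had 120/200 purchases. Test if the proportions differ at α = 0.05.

p̂₁ = 0.7, p̂₂ = 0.6, pooled p̂ = 0.633. z = 1.694. Critical: ±1.96. Fail to reject H₀.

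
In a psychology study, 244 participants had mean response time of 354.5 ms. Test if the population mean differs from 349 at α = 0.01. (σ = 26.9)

z = (x̄ - μ₀)/(σ/√n) = (354.5 - 349)/(26.9/√244) = 3.194. Critical value: ±2.576. Since |3.194| > 2.576, Reject H₀.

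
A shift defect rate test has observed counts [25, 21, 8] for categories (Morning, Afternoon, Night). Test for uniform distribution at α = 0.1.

Expected = 18 each. χ² = Σ(O-E)²/E = 8.778. df = 2, critical value = 4.605. Reject H₀.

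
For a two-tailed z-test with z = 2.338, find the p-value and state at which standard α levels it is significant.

p = 2·P(Z > |2.338|) = 2·(1 - Φ(2.338)) ≈ 0.0194. Significant at α = 0.1; Significant at α = 0.05.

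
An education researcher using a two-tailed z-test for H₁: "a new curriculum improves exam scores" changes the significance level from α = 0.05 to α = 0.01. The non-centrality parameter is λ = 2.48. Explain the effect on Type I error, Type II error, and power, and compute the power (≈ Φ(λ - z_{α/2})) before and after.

Decreasing α from 0.05 to 0.01:
• Type I error rate decreases (α is the Type I rate by definition).
• Critical value moves from z_{α/2} = 1.96 to 2.576, so power = Φ(λ - z_{α/2}) goes from Φ(2.48 - 1.96) = 0.698 to Φ(2.48 - 2.576) = 0.462.
• Type II error rate β = 1 - power therefore increases (0.302 → 0.538).
Appropriate when false positives are costly — here, adopting a curriculum that gives no real benefit — disruption for nothing.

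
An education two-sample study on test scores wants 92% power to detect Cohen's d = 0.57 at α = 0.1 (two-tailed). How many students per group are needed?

z_{α/2} = 1.645, z_β = Φ⁻¹(0.92) = 1.405. For medium effect (d = 0.57): n per group = 2(z_{α/2} + z_β)²/d² = 2(1.645 + 1.405)²/0.57² = 57.3 → 58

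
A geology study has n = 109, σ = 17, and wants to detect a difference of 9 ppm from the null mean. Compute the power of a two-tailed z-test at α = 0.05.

SE = σ/√n = 17/√109 = 1.628. Non-centrality λ = d/SE = 9/1.628 = 5.527. Power ≈ Φ(λ - z_{α/2}) = Φ(5.527 - 1.96) = Φ(3.567) = 1.0.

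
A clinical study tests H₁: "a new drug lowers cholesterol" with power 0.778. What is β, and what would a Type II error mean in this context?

β = 1 - power = 1 - 0.778 = 0.222. A Type II error is failing to reject H₀ when H₀ is false (false negative) — here, failing to conclude that a new drug lowers cholesterol when in fact it is true. Consequence: shelving an effective drug — patients miss out on a treatment that would have helped.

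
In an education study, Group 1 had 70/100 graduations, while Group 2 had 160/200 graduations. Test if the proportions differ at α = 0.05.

p̂₁ = 0.7, p̂₂ = 0.8, pooled p̂ = 0.767. z = -1.93. Critical: ±1.96. Fail to reject H₀.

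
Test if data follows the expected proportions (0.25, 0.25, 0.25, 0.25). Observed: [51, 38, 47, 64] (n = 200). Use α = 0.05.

Expected: [50.0, 50.0, 50.0, 50.0]. χ² = 7.0. df = 3, critical = 7.815. Fail to reject H₀.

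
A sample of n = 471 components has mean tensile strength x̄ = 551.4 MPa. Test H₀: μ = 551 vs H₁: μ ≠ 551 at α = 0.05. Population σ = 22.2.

z = (x̄ - μ₀)/(σ/√n) = (551.4 - 551)/(22.2/√471) = 0.391. Critical value: ±1.96. Since |0.391| ≤ 1.96, Fail to reject H₀.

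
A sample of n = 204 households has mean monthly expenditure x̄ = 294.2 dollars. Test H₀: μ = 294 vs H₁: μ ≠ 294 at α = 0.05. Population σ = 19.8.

z = (x̄ - μ₀)/(σ/√n) = (294.2 - 294)/(19.8/√204) = 0.144. Critical value: ±1.96. Since |0.144| ≤ 1.96, Fail to reject H₀.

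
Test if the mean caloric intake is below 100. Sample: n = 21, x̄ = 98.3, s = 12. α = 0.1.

t = (98.3 - 100)/(12/√21) = -0.649, df = 20. Critical t = -1.325. Fail to reject H₀.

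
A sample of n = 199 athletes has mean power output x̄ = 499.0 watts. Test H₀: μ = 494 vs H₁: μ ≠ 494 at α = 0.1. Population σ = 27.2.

z = (x̄ - μ₀)/(σ/√n) = (499.0 - 494)/(27.2/√199) = 2.593. Critical value: ±1.645. Since |2.593| > 1.645, Reject H₀.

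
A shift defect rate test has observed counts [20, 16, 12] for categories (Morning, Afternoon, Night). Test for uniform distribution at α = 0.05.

Expected = 16 each. χ² = Σ(O-E)²/E = 2.0. df = 2, critical value = 5.991. Fail to reject H₀.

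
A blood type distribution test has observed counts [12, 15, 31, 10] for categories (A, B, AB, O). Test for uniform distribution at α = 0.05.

Expected = 17 each. χ² = Σ(O-E)²/E = 16.118. df = 3, critical value = 7.815. Reject H₀.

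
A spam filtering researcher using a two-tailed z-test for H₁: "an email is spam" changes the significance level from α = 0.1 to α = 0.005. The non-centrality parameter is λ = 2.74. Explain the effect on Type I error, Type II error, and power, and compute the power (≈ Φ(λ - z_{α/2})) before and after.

Decreasing α from 0.1 to 0.005:
• Type I error rate decreases (α is the Type I rate by definition).
• Critical value moves from z_{α/2} = 1.645 to 2.807, so power = Φ(λ - z_{α/2}) goes from Φ(2.74 - 1.645) = 0.863 to Φ(2.74 - 2.807) = 0.473.
• Type II error rate β = 1 - power therefore increases (0.137 → 0.527).
Appropriate when false positives are costly — here, a legitimate email is sent to the spam folder and the user misses it.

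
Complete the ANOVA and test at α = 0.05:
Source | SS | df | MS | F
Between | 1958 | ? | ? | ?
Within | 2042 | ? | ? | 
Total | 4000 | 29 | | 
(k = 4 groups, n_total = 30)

df_between = 3, df_within = 26. MS_between = 652.67, MS_within = 78.54. F = 8.31, F_crit ≈ 2.975. Reject H₀.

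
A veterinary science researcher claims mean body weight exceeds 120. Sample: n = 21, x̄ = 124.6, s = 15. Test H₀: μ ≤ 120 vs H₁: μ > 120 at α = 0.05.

t = (124.6 - 120)/(15/√21) = 1.405, df = 20. Critical t = 1.725. Fail to reject H₀.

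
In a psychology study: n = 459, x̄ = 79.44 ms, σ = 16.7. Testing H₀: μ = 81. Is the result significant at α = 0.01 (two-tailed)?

z = (79.44 - 81)/(16.7/√459) = -2.001. Since |z| ≤ 2.576, not significant at α = 0.01.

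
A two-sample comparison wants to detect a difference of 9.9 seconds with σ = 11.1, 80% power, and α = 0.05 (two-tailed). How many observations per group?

n per group = 2(z_α/2 + z_β)²σ²/d² = 2×(1.96 + 0.84)²×11.1²/9.9² = 19.7 → n = 20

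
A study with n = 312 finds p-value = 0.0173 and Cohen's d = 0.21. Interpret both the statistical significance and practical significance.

Statistically significant (p = 0.0173 < 0.05). Cohen's d = 0.21 indicates a small effect size. Both statistical and practical significance should be considered.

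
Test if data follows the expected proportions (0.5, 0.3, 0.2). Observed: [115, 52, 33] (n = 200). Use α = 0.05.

Expected: [100.0, 60.0, 40.0]. χ² = 4.542. df = 2, critical = 5.991. Fail to reject H₀.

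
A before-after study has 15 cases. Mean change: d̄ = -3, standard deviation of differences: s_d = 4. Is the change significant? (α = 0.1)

t = d̄/(s_d/√n) = -3/(4/√15) = -2.905. df = 14, critical t = ±1.761. Reject H₀.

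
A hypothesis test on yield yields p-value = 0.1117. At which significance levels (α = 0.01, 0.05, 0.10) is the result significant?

p = 0.1117. Not significant at any of the given levels.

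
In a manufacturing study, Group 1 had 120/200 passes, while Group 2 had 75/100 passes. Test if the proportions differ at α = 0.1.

p̂₁ = 0.6, p̂₂ = 0.75, pooled p̂ = 0.65. z = -2.568. Critical: ±1.645. Reject H₀.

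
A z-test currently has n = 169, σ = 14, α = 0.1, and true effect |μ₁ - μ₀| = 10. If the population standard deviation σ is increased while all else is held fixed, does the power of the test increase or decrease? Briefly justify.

Power decreases: a larger σ inflates the standard error σ/√n, pulling the sampling distribution under H₁ back toward the critical value.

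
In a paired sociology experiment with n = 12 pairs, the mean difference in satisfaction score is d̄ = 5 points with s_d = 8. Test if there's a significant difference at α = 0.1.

t = d̄/(s_d/√n) = 5/(8/√12) = 2.165. df = 11, critical t = ±1.796. Reject H₀.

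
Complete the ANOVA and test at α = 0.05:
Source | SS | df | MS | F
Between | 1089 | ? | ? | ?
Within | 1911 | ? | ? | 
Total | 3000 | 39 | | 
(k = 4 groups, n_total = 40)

df_between = 3, df_within = 36. MS_between = 363.0, MS_within = 53.08. F = 6.838, F_crit ≈ 2.866. Reject H₀.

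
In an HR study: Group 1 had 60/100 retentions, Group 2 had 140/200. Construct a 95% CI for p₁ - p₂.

p̂₁ = 0.6, p̂₂ = 0.7. Difference = -0.1. CI = (-0.215, 0.015)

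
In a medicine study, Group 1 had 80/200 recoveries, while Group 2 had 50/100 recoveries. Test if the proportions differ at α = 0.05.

p̂₁ = 0.4, p̂₂ = 0.5, pooled p̂ = 0.433. z = -1.648. Critical: ±1.96. Fail to reject H₀.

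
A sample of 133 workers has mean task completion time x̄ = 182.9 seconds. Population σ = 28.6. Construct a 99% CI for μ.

CI = x̄ ± z*(σ/√n) = 182.9 ± 2.576(28.6/√133) = 182.9 ± 6.39 = (176.51, 189.29)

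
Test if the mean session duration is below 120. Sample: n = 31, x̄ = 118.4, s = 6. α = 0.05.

t = (118.4 - 120)/(6/√31) = -1.485, df = 30. Critical t = -1.697. Fail to reject H₀.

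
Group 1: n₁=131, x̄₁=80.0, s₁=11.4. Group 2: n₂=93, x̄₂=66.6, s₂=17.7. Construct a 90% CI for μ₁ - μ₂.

Difference = 13.4. SE = √(11.4²/131 + 17.7²/93) = 2.088. CI = (9.96, 16.84)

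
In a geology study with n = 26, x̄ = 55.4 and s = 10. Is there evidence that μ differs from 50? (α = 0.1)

t = (x̄ - μ₀)/(s/√n) = (55.4 - 50)/(10/√26) = 2.753. df = 25, critical t = ±1.708. Reject H₀.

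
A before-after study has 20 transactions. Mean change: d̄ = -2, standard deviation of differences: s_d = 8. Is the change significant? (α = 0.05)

t = d̄/(s_d/√n) = -2/(8/√20) = -1.118. df = 19, critical t = ±2.093. Fail to reject H₀.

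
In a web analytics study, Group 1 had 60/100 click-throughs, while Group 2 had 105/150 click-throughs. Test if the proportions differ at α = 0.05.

p̂₁ = 0.6, p̂₂ = 0.7, pooled p̂ = 0.66. z = -1.635. Critical: ±1.96. Fail to reject H₀.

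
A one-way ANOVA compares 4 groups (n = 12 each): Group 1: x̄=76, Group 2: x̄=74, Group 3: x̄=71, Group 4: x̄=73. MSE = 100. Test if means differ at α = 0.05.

Grand mean = 73.5. SS_between = 156.0, MS_between = 52.0. F = 0.52, F_crit ≈ 2.816. Fail to reject H₀.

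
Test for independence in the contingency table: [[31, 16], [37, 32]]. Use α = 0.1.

χ² = 1.753. df = 1, critical = 2.706. Fail to reject H₀. No evidence of dependence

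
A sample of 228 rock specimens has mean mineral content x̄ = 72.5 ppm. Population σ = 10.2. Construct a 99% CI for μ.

CI = x̄ ± z*(σ/√n) = 72.5 ± 2.576(10.2/√228) = 72.5 ± 1.74 = (70.76, 74.24)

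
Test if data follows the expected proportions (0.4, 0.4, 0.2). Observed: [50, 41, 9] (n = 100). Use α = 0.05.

Expected: [40.0, 40.0, 20.0]. χ² = 8.575. df = 2, critical = 5.991. Reject H₀.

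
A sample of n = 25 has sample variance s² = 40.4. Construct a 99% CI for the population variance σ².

df = 24. χ²_{0.005} = 45.559, χ²_{0.995} = 9.886. CI for σ² = ((n-1)s²/χ²_{α/2}, (n-1)s²/χ²_{1-α/2}) = (24·40.4/45.559, 24·40.4/9.886) = (21.28, 98.08)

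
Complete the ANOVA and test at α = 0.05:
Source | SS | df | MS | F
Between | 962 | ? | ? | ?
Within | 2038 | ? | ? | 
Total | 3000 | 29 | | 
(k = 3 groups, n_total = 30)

df_between = 2, df_within = 27. MS_between = 481.0, MS_within = 75.48. F = 6.372, F_crit ≈ 3.354. Reject H₀.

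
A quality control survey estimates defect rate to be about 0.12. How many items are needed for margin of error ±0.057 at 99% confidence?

n = z²p(1-p)/E² = 2.576²×0.12×0.88/0.057² = 215.7 → n = 216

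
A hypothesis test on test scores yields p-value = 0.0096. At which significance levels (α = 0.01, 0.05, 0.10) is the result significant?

p = 0.0096. Significant at: α = 0.01, 0.05, 0.1.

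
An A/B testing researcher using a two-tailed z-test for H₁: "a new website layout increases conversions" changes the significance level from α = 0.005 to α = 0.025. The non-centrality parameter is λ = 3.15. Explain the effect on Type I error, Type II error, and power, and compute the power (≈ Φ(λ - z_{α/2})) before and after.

Increasing α from 0.005 to 0.025:
• Type I error rate increases (α is the Type I rate by definition).
• Critical value moves from z_{α/2} = 2.807 to 2.241, so power = Φ(λ - z_{α/2}) goes from Φ(3.15 - 2.807) = 0.634 to Φ(3.15 - 2.241) = 0.818.
• Type II error rate β = 1 - power therefore decreases (0.366 → 0.182).
Appropriate when false negatives are costly — here, discarding a layout that would have improved conversions — lost revenue.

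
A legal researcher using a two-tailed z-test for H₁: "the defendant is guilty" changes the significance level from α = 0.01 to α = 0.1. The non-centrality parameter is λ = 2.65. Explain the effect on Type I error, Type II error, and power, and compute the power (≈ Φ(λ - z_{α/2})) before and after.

Increasing α from 0.01 to 0.1:
• Type I error rate increases (α is the Type I rate by definition).
• Critical value moves from z_{α/2} = 2.576 to 1.645, so power = Φ(λ - z_{α/2}) goes from Φ(2.65 - 2.576) = 0.529 to Φ(2.65 - 1.645) = 0.843.
• Type II error rate β = 1 - power therefore decreases (0.471 → 0.157).
Appropriate when false negatives are costly — here, acquitting a guilty person.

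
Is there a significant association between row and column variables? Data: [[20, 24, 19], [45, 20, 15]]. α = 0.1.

χ² = 8.549. df = 2, critical = 4.605. Reject H₀. Variables are dependent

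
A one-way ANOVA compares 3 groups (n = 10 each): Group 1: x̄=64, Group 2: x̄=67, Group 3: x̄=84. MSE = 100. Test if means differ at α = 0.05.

Grand mean = 71.67. SS_between = 2326.67, MS_between = 1163.33. F = 11.633, F_crit ≈ 3.354. Reject H₀.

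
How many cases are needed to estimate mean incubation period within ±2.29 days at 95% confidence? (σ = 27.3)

n = (z*σ/E)² = (1.96×27.3/2.29)² = 546.0 → n = 546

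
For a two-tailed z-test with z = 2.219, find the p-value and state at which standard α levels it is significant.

p = 2·P(Z > |2.219|) = 2·(1 - Φ(2.219)) ≈ 0.0265. Significant at α = 0.1; Significant at α = 0.05.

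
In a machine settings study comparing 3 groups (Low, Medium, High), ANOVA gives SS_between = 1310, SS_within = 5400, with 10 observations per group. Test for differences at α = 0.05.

df_between = 2, df_within = 27. F = MS_between/MS_within = 655.0/200.0 = 3.275. F_crit ≈ 3.354. Fail to reject H₀.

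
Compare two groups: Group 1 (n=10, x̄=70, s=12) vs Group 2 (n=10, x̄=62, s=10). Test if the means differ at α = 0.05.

Pooled sp = 11.05. t = 1.62, df = 18. Critical t = ±2.101. Fail to reject H₀.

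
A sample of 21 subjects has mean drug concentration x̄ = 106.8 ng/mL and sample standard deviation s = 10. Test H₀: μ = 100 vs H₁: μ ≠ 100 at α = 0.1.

t = (x̄ - μ₀)/(s/√n) = (106.8 - 100)/(10/√21) = 3.116. df = 20, critical t = ±1.725. Reject H₀.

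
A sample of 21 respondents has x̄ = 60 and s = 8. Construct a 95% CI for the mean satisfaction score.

CI = x̄ ± t*(s/√n) = 60 ± 2.086(8/√21) = (56.36, 63.64)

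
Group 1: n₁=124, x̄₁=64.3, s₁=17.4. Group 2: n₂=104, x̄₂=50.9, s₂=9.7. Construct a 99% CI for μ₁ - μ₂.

Difference = 13.4. SE = √(17.4²/124 + 9.7²/104) = 1.829. CI = (8.69, 18.11)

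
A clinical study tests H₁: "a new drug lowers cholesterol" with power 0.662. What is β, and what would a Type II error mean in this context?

β = 1 - power = 1 - 0.662 = 0.338. A Type II error is failing to reject H₀ when H₀ is false (false negative) — here, failing to conclude that a new drug lowers cholesterol when in fact it is true. Consequence: shelving an effective drug — patients miss out on a treatment that would have helped.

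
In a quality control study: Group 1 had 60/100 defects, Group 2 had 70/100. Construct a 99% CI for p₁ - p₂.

p̂₁ = 0.6, p̂₂ = 0.7. Difference = -0.1. CI = (-0.273, 0.073)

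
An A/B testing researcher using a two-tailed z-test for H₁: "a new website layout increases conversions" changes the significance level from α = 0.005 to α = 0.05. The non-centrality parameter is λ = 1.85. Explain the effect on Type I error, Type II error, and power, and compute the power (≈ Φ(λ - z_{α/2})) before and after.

Increasing α from 0.005 to 0.05:
• Type I error rate increases (α is the Type I rate by definition).
• Critical value moves from z_{α/2} = 2.807 to 1.96, so power = Φ(λ - z_{α/2}) goes from Φ(1.85 - 2.807) = 0.169 to Φ(1.85 - 1.96) = 0.456.
• Type II error rate β = 1 - power therefore decreases (0.831 → 0.544).
Appropriate when false negatives are costly — here, discarding a layout that would have improved conversions — lost revenue.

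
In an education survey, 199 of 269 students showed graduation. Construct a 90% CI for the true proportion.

p̂ = 0.74. CI = p̂ ± z*√(p̂(1-p̂)/n) = (0.696, 0.784)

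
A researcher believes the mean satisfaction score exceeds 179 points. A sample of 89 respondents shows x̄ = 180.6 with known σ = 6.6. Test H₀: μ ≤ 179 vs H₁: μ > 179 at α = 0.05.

z = 2.287. Critical value: 1.645. Reject H₀.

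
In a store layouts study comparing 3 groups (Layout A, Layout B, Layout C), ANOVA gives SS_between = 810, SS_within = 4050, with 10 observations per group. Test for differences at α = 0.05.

df_between = 2, df_within = 27. F = MS_between/MS_within = 405.0/150.0 = 2.7. F_crit ≈ 3.354. Fail to reject H₀.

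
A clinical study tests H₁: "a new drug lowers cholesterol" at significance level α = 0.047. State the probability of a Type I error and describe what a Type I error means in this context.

P(Type I error) = α = 0.047. A Type I error is rejecting H₀ when H₀ is actually true (false positive) — here, concluding that a new drug lowers cholesterol when in fact this is not the case. Consequence: approving an ineffective drug — patients take a useless medication and may skip effective alternatives.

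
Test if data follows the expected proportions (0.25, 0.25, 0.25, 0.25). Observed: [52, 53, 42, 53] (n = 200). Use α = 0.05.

Expected: [50.0, 50.0, 50.0, 50.0]. χ² = 1.72. df = 3, critical = 7.815. Fail to reject H₀.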